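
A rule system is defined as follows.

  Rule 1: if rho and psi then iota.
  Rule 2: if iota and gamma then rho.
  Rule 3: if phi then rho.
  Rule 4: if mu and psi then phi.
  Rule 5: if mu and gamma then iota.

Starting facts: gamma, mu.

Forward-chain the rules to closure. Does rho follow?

Yes

From mu and gamma, Rule 5 gives iota.
From iota and gamma, Rule 2 gives rho.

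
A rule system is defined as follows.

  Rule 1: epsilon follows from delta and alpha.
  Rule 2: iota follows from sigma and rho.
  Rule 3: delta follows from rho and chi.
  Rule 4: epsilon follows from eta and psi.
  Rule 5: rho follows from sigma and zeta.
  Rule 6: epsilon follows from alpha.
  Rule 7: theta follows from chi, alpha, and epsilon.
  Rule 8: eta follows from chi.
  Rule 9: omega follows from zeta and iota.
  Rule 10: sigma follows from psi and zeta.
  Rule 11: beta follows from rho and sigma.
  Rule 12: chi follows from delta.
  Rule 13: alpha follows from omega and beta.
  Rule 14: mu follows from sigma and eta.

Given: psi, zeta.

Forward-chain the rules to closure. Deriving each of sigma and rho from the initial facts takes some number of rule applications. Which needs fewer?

sigma

sigma: From psi and zeta, Rule 10 gives sigma. [1 rule application]
rho: From psi and zeta, Rule 10 gives sigma. sigma and zeta hold, so rho follows (Rule 5). [2 rule applications]
sigma needs fewer.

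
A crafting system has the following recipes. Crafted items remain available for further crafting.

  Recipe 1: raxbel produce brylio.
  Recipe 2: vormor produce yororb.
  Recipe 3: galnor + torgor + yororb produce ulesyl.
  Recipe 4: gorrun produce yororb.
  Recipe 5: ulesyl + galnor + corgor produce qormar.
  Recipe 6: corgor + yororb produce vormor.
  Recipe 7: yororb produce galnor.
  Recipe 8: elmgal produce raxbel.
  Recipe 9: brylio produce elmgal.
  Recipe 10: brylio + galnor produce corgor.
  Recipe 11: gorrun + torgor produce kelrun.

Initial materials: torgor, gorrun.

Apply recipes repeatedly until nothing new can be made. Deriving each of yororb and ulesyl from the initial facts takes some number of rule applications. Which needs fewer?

yororb

yororb: gorrun → yororb (Recipe 4). [1 rule application]
ulesyl: Using Recipe 4, gorrun makes yororb. yororb → galnor (Recipe 7). Using Recipe 3, galnor, torgor, and yororb make ulesyl. [3 rule applications]
yororb needs fewer.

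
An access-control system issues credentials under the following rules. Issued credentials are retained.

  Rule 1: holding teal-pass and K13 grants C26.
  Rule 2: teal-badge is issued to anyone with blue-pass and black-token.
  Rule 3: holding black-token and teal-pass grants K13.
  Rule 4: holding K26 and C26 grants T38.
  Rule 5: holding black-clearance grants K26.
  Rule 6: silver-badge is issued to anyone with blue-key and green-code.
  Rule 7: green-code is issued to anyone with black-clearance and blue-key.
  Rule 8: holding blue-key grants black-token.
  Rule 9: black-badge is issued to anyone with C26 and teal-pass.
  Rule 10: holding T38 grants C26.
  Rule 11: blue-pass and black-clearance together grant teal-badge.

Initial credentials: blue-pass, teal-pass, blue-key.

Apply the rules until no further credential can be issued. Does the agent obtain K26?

K26 would need black-clearance (Rule 5), but black-clearance is never granted.

No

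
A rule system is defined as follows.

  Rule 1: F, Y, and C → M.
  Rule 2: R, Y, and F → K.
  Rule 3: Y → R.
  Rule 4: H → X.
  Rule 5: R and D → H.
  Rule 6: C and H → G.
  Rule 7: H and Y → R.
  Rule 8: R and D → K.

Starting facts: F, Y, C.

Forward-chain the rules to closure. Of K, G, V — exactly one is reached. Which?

K

From Y, Rule 3 gives R.
R, Y, and F hold, so K follows (Rule 2).
G would need C and H (Rule 6), but H is never established. No rule produces V, and it is not given.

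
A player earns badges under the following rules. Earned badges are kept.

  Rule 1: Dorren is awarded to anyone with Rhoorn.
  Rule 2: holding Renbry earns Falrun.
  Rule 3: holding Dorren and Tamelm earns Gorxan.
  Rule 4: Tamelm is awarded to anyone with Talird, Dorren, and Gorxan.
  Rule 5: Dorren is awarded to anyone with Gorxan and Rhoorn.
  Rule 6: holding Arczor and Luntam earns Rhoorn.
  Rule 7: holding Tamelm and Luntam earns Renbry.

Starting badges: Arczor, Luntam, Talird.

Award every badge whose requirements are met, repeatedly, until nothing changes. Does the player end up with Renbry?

No

Renbry would need Tamelm and Luntam (Rule 7), but Tamelm is never earned.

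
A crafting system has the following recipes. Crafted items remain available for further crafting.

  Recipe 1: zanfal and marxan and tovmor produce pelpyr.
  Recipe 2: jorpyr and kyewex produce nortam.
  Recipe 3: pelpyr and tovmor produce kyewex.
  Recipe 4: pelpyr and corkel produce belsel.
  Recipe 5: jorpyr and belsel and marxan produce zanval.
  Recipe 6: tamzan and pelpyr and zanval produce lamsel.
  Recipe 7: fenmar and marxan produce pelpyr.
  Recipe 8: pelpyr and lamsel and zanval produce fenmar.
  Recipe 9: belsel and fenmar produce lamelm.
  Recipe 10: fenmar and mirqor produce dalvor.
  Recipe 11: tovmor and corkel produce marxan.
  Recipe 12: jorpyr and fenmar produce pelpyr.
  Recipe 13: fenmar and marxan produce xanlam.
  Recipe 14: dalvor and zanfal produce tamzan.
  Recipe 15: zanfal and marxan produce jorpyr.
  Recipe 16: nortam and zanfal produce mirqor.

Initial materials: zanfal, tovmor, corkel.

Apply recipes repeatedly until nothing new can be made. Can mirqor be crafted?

Yes

Using Recipe 11, tovmor and corkel make marxan.
Using Recipe 1, zanfal, marxan, and tovmor make pelpyr.
Using Recipe 15, zanfal and marxan make jorpyr.
Using Recipe 3, pelpyr and tovmor make kyewex.
Using Recipe 2, jorpyr and kyewex make nortam.
Using Recipe 16, nortam and zanfal make mirqor.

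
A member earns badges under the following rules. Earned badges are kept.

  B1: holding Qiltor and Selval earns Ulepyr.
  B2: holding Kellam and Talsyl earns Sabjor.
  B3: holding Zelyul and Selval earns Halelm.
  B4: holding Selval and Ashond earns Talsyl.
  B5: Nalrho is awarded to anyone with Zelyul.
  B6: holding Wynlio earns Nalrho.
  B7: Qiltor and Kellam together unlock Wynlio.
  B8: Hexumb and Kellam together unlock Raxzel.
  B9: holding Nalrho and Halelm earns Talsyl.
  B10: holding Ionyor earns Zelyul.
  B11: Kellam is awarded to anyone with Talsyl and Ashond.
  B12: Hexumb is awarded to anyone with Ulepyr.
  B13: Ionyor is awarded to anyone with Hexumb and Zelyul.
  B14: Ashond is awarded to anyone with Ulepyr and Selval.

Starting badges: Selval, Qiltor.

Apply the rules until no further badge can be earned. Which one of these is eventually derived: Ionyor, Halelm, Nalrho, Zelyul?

Nalrho

With Qiltor and Selval, Ulepyr is earned (B1).
With Ulepyr and Selval, Ashond is earned (B14).
With Selval and Ashond, Talsyl is earned (B4).
With Talsyl and Ashond, Kellam is earned (B11).
With Qiltor and Kellam, Wynlio is earned (B7).
With Wynlio, Nalrho is earned (B6).
Zelyul would need Ionyor (B10), but Ionyor is never earned. Halelm would need Zelyul and Selval (B3), but Zelyul is never earned. Ionyor would need Hexumb and Zelyul (B13), but Zelyul is never earned.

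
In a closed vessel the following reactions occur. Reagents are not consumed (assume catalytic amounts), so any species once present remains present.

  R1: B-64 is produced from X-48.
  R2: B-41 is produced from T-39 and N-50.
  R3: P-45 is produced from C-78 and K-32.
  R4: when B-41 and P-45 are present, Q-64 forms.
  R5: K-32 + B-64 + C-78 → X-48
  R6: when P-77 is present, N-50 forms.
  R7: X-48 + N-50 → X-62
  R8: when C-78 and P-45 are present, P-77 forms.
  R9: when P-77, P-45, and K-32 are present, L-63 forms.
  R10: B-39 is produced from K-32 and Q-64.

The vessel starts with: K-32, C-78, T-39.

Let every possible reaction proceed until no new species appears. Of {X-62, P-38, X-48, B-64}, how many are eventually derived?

X-62 would need X-48 and N-50 (R7), but X-48 never forms.
No rule produces P-38, and it is not given.
X-48 would need K-32, B-64, and C-78 (R5), but B-64 never forms.
B-64 would need X-48 (R1), but X-48 never forms.
None of the 4 are reached.

0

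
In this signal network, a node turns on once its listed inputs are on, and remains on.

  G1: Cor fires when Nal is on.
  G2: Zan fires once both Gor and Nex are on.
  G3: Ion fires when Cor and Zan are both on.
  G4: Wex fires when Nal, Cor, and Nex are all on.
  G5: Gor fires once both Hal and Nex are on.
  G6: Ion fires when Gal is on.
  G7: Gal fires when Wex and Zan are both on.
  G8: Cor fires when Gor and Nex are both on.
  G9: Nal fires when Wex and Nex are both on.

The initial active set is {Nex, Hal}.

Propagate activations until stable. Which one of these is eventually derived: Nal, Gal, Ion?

Hal and Nex are on, so Gor fires (G5).
Gor and Nex are on, so Zan fires (G2).
G8: Gor and Nex on → Cor on.
Cor and Zan are on, so Ion fires (G3).
Gal would need Wex and Zan (G7), but Wex never turns on. Nal would need Wex and Nex (G9), but Wex never turns on.

Ion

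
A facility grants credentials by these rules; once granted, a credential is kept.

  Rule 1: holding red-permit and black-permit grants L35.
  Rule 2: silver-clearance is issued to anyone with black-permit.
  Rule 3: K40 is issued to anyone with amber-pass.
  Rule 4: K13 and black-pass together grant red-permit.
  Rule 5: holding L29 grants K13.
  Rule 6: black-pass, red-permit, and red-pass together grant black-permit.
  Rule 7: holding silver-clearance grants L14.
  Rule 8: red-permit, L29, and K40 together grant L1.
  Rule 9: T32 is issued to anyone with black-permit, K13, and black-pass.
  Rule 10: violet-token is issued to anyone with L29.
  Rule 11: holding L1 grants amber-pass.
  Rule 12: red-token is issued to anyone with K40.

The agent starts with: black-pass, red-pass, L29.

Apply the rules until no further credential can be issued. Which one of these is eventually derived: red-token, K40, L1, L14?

Holding L29 grants K13 (Rule 5).
Holding K13 and black-pass grants red-permit (Rule 4).
Holding black-pass, red-permit, and red-pass grants black-permit (Rule 6).
Holding black-permit grants silver-clearance (Rule 2).
Holding silver-clearance grants L14 (Rule 7).
K40 would need amber-pass (Rule 3), but amber-pass is never granted. red-token would need K40 (Rule 12), but K40 is never granted. L1 would need red-permit, L29, and K40 (Rule 8), but K40 is never granted.

L14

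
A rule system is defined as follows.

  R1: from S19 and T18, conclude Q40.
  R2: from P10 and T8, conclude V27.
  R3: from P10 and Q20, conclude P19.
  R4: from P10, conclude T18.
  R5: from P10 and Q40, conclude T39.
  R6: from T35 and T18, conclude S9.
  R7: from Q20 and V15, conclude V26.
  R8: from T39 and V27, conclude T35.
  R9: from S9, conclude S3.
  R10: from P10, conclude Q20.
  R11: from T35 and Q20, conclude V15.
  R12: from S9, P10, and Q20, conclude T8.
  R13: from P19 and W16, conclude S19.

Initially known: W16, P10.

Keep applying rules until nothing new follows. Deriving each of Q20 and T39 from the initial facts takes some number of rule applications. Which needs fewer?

Q20

Q20: From P10, R10 gives Q20. [1 rule application]
T39: From P10, R10 gives Q20. From P10, R4 gives T18. From P10 and Q20, R3 gives P19. From P19 and W16, R13 gives S19. S19 and T18 hold, so Q40 follows (R1). P10 and Q40 hold, so T39 follows (R5). [6 rule applications]
Q20 needs fewer.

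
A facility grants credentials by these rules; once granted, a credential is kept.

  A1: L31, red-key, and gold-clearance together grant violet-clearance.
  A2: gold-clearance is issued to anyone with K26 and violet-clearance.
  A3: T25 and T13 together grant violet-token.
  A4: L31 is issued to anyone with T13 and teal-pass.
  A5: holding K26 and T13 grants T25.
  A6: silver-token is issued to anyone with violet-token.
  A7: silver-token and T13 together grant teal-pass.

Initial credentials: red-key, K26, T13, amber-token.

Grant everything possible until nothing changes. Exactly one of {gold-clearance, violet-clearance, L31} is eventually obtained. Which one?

Holding K26 and T13 grants T25 (A5).
Holding T25 and T13 grants violet-token (A3).
Holding violet-token grants silver-token (A6).
Holding silver-token and T13 grants teal-pass (A7).
Holding T13 and teal-pass grants L31 (A4).
gold-clearance would need K26 and violet-clearance (A2), but violet-clearance is never granted. violet-clearance would need L31, red-key, and gold-clearance (A1), but gold-clearance is never granted.

L31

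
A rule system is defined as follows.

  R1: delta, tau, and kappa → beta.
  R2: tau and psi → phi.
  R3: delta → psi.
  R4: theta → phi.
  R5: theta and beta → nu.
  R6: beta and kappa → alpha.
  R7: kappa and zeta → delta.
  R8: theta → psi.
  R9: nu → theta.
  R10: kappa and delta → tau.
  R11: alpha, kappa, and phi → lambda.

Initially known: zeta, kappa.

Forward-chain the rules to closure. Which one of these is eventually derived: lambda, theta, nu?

lambda

kappa and zeta hold, so delta follows (R7).
From kappa and delta, R10 gives tau.
delta holds, so psi follows (R3).
delta, tau, and kappa hold, so beta follows (R1).
tau and psi hold, so phi follows (R2).
From beta and kappa, R6 gives alpha.
From alpha, kappa, and phi, R11 gives lambda.
theta would need nu (R9), but nu is never established. nu would need theta and beta (R5), but theta is never established.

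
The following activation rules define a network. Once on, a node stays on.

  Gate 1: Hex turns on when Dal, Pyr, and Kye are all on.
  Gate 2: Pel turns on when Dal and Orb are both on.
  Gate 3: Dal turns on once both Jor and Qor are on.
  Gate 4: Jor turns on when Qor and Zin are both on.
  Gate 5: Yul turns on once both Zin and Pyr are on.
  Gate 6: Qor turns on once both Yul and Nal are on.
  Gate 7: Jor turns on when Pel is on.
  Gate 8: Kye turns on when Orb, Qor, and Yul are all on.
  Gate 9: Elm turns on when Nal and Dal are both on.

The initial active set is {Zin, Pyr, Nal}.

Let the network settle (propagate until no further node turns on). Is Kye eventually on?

No

Kye would need Orb, Qor, and Yul (Gate 8), but Orb never turns on.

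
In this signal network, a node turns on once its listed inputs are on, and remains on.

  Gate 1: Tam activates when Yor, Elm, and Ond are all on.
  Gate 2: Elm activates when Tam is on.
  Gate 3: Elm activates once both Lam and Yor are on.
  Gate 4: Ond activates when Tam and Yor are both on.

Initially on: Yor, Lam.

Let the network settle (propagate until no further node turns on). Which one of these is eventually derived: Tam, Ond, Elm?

Lam and Yor are on, so Elm activates (Gate 3).
Tam would need Yor, Elm, and Ond (Gate 1), but Ond never turns on. Ond would need Tam and Yor (Gate 4), but Tam never turns on.

Elm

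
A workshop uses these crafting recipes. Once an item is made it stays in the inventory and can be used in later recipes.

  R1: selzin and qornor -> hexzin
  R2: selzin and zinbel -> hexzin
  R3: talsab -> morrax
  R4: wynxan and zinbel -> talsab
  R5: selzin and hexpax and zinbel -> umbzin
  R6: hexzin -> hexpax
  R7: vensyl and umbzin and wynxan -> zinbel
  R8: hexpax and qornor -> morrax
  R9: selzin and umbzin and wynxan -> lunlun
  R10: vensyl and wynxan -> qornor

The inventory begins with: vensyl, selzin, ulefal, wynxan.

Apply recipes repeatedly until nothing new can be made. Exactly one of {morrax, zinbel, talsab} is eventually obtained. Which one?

morrax

Using R10, vensyl and wynxan make qornor.
selzin and qornor -> hexzin (R1).
hexzin -> hexpax (R6).
Using R8, hexpax and qornor make morrax.
talsab would need wynxan and zinbel (R4), but zinbel is never obtained. zinbel would need vensyl, umbzin, and wynxan (R7), but umbzin is never obtained.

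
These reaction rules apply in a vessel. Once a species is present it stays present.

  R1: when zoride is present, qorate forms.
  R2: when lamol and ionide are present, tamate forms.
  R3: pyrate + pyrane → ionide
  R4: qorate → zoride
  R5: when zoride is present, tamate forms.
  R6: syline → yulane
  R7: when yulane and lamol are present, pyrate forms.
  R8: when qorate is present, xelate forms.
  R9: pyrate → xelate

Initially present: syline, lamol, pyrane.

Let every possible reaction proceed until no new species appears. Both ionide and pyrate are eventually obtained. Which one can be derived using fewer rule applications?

pyrate: syline present → yulane forms (R6). yulane and lamol present → pyrate forms (R7). [2 rule applications]
ionide: syline present → yulane forms (R6). yulane and lamol present → pyrate forms (R7). pyrate and pyrane present → ionide forms (R3). [3 rule applications]
pyrate needs fewer.

pyrate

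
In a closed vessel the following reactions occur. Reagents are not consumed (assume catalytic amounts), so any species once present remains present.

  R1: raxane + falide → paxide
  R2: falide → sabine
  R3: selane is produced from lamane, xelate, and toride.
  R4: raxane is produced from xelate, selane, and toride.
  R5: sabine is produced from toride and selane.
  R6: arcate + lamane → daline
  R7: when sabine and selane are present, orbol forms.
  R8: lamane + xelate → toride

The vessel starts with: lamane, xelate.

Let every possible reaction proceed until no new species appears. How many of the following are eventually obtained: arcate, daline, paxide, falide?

0

No rule produces arcate, and it is not given.
daline would need arcate and lamane (R6), but arcate never forms.
paxide would need raxane and falide (R1), but falide never forms.
No rule produces falide, and it is not given.
None of the 4 are reached.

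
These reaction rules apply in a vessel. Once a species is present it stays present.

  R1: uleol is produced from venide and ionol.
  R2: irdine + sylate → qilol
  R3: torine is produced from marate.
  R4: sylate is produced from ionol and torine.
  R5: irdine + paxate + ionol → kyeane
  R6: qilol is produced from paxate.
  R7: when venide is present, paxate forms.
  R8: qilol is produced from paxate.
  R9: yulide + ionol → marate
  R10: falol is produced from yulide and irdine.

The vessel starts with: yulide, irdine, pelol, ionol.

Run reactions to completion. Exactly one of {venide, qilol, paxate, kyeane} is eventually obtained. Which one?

qilol

yulide and ionol present → marate forms (R9).
marate present → torine forms (R3).
ionol and torine present → sylate forms (R4).
irdine and sylate present → qilol forms (R2).
kyeane would need irdine, paxate, and ionol (R5), but paxate never forms. No rule produces venide, and it is not given. paxate would need venide (R7), but venide never forms.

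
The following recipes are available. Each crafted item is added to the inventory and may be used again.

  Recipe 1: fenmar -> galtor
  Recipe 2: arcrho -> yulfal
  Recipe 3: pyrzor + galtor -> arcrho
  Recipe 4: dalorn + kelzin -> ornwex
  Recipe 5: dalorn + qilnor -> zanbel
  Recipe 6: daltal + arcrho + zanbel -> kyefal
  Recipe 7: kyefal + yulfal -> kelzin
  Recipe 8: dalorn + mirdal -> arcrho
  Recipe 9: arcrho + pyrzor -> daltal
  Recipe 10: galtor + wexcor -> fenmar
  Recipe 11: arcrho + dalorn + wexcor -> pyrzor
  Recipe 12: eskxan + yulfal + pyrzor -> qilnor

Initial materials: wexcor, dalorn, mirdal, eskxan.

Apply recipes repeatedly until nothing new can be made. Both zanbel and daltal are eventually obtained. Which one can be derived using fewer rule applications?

daltal

daltal: Using Recipe 8, dalorn and mirdal make arcrho. Using Recipe 11, arcrho, dalorn, and wexcor make pyrzor. Using Recipe 9, arcrho and pyrzor make daltal. [3 rule applications]
zanbel: Using Recipe 8, dalorn and mirdal make arcrho. Using Recipe 11, arcrho, dalorn, and wexcor make pyrzor. Using Recipe 2, arcrho makes yulfal. Using Recipe 12, eskxan, yulfal, and pyrzor make qilnor. dalorn + qilnor -> zanbel (Recipe 5). [5 rule applications]
daltal needs fewer.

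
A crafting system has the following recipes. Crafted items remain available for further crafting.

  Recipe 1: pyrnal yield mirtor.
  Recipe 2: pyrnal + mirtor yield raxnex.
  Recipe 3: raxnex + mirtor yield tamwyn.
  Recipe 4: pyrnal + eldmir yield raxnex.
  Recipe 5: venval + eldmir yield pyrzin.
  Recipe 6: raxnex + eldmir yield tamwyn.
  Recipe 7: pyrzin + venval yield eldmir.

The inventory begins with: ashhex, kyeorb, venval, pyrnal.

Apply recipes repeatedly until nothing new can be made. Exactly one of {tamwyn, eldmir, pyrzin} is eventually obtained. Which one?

Using Recipe 1, pyrnal makes mirtor.
pyrnal + mirtor → raxnex (Recipe 2).
raxnex + mirtor → tamwyn (Recipe 3).
eldmir would need pyrzin and venval (Recipe 7), but pyrzin is never obtained. pyrzin would need venval and eldmir (Recipe 5), but eldmir is never obtained.

tamwyn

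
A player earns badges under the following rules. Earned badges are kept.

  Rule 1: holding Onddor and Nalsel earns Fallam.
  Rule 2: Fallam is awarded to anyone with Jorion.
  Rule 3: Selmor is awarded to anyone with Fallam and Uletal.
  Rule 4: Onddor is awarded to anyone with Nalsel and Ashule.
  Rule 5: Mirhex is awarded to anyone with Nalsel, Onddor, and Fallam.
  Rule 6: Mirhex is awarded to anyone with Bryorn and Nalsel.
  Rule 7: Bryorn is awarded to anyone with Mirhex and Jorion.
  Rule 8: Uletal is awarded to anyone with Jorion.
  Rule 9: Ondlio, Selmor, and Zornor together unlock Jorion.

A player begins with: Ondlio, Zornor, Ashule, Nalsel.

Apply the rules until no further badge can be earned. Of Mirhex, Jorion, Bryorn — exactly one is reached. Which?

Mirhex

With Nalsel and Ashule, Onddor is earned (Rule 4).
With Onddor and Nalsel, Fallam is earned (Rule 1).
With Nalsel, Onddor, and Fallam, Mirhex is earned (Rule 5).
Jorion would need Ondlio, Selmor, and Zornor (Rule 9), but Selmor is never earned. Bryorn would need Mirhex and Jorion (Rule 7), but Jorion is never earned.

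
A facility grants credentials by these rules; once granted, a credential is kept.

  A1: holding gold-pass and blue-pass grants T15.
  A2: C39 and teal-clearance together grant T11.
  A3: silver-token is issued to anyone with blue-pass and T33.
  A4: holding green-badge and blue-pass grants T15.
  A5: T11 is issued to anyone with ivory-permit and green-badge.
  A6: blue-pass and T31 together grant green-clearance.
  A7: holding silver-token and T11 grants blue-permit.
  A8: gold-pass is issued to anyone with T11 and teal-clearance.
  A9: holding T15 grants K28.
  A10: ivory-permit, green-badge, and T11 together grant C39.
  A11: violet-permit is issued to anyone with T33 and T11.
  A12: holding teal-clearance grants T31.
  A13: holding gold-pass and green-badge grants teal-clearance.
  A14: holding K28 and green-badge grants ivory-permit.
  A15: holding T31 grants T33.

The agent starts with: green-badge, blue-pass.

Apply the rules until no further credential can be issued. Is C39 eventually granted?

Yes

Holding green-badge and blue-pass grants T15 (A4).
Holding T15 grants K28 (A9).
Holding K28 and green-badge grants ivory-permit (A14).
Holding ivory-permit and green-badge grants T11 (A5).
Holding ivory-permit, green-badge, and T11 grants C39 (A10).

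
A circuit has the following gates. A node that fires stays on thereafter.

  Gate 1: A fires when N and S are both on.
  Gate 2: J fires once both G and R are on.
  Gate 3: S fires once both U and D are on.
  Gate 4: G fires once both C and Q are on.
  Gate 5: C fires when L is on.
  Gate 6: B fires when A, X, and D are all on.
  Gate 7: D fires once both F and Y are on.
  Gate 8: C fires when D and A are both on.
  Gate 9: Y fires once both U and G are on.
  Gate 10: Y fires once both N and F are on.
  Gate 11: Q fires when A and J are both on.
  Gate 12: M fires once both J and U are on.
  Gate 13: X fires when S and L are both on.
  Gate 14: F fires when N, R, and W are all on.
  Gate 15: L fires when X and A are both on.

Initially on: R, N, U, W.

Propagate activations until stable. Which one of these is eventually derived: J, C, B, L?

C

N, R, and W are on, so F fires (Gate 14).
N and F are on, so Y fires (Gate 10).
F and Y are on, so D fires (Gate 7).
U and D are on, so S fires (Gate 3).
Gate 1: N and S on → A on.
Gate 8: D and A on → C on.
L would need X and A (Gate 15), but X never turns on. B would need A, X, and D (Gate 6), but X never turns on. J would need G and R (Gate 2), but G never turns on.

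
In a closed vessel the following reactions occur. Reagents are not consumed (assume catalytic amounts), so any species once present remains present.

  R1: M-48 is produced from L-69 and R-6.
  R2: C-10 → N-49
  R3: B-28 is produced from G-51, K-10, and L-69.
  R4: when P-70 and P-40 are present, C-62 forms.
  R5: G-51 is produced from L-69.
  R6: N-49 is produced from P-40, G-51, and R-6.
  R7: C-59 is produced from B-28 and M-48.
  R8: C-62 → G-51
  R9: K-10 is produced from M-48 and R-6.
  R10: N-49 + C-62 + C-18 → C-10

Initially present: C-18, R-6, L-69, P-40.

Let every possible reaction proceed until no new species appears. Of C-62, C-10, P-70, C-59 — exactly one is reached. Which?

C-59

L-69 and R-6 present → M-48 forms (R1).
L-69 present → G-51 forms (R5).
M-48 and R-6 present → K-10 forms (R9).
G-51, K-10, and L-69 present → B-28 forms (R3).
B-28 and M-48 present → C-59 forms (R7).
C-62 would need P-70 and P-40 (R4), but P-70 never forms. No rule produces P-70, and it is not given. C-10 would need N-49, C-62, and C-18 (R10), but C-62 never forms.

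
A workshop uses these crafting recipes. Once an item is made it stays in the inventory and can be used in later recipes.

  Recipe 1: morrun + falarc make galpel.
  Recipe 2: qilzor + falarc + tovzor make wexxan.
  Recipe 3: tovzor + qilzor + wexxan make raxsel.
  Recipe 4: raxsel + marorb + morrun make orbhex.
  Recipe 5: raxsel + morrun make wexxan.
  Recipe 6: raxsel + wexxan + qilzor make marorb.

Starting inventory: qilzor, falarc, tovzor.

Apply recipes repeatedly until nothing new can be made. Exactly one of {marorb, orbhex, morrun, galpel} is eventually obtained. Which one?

Using Recipe 2, qilzor, falarc, and tovzor make wexxan.
tovzor + qilzor + wexxan → raxsel (Recipe 3).
raxsel + wexxan + qilzor → marorb (Recipe 6).
galpel would need morrun and falarc (Recipe 1), but morrun is never obtained. No rule produces morrun, and it is not given. orbhex would need raxsel, marorb, and morrun (Recipe 4), but morrun is never obtained.

marorb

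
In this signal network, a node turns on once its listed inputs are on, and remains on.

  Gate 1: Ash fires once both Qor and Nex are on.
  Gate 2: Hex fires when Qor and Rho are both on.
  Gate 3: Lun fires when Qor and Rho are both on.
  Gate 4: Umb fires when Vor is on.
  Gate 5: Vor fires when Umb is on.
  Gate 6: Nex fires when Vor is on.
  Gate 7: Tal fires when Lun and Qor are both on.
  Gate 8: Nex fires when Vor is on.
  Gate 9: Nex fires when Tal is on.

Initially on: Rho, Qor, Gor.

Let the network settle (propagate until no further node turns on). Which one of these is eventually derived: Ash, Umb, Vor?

Ash

Gate 3: Qor and Rho on → Lun on.
Lun and Qor are on, so Tal fires (Gate 7).
Gate 9: Tal on → Nex on.
Gate 1: Qor and Nex on → Ash on.
Umb would need Vor (Gate 4), but Vor never turns on. Vor would need Umb (Gate 5), but Umb never turns on.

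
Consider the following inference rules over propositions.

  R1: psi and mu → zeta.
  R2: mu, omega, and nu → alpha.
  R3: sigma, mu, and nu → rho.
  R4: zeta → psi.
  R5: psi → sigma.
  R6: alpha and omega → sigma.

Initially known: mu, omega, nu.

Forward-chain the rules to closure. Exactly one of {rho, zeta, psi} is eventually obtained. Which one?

From mu, omega, and nu, R2 gives alpha.
alpha and omega hold, so sigma follows (R6).
From sigma, mu, and nu, R3 gives rho.
psi would need zeta (R4), but zeta is never established. zeta would need psi and mu (R1), but psi is never established.

rho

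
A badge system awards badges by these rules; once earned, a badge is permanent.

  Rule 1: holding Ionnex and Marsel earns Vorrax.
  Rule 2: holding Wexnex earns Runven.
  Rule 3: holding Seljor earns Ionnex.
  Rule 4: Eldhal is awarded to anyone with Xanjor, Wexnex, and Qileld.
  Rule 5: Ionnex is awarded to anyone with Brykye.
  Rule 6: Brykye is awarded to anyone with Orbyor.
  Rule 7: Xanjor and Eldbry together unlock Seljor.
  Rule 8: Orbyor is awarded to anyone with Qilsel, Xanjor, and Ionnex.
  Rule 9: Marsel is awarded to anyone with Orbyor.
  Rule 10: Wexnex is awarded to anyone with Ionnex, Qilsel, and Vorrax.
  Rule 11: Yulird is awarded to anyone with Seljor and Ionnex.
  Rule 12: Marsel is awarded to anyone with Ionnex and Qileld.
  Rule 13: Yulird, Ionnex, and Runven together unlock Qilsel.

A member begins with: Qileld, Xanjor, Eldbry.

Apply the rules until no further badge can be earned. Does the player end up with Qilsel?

Qilsel would need Yulird, Ionnex, and Runven (Rule 13), but Runven is never earned.

No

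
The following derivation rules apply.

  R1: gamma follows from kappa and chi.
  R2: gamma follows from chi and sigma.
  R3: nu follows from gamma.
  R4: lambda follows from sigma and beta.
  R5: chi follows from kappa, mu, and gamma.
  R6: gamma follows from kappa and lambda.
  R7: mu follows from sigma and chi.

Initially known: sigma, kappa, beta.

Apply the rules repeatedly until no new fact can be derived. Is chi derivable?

chi would need kappa, mu, and gamma (R5), but mu is never established.

No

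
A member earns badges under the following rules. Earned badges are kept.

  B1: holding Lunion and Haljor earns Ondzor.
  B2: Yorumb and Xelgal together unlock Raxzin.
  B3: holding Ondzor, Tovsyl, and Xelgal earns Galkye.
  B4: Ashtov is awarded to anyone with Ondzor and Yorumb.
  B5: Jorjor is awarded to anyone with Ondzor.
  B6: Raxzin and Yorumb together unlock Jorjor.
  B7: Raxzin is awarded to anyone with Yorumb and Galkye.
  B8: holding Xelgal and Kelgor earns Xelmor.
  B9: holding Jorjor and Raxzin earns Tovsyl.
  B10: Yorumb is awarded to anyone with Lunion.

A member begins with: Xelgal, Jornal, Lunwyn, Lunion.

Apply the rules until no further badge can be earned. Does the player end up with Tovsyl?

Yes

With Lunion, Yorumb is earned (B10).
With Yorumb and Xelgal, Raxzin is earned (B2).
With Raxzin and Yorumb, Jorjor is earned (B6).
With Jorjor and Raxzin, Tovsyl is earned (B9).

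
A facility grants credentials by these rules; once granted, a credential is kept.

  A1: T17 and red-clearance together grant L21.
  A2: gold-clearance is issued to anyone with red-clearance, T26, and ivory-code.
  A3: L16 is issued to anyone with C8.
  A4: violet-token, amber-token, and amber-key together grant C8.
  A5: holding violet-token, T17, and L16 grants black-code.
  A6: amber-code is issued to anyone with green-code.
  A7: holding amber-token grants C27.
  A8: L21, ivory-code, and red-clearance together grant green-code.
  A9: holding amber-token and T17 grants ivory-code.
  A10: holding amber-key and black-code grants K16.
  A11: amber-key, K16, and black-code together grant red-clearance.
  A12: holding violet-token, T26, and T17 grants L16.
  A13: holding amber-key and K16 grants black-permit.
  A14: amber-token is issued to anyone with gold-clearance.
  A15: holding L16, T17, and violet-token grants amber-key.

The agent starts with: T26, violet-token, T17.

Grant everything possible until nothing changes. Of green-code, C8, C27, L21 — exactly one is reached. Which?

Holding violet-token, T26, and T17 grants L16 (A12).
Holding L16, T17, and violet-token grants amber-key (A15).
Holding violet-token, T17, and L16 grants black-code (A5).
Holding amber-key and black-code grants K16 (A10).
Holding amber-key, K16, and black-code grants red-clearance (A11).
Holding T17 and red-clearance grants L21 (A1).
C8 would need violet-token, amber-token, and amber-key (A4), but amber-token is never granted. green-code would need L21, ivory-code, and red-clearance (A8), but ivory-code is never granted. C27 would need amber-token (A7), but amber-token is never granted.

L21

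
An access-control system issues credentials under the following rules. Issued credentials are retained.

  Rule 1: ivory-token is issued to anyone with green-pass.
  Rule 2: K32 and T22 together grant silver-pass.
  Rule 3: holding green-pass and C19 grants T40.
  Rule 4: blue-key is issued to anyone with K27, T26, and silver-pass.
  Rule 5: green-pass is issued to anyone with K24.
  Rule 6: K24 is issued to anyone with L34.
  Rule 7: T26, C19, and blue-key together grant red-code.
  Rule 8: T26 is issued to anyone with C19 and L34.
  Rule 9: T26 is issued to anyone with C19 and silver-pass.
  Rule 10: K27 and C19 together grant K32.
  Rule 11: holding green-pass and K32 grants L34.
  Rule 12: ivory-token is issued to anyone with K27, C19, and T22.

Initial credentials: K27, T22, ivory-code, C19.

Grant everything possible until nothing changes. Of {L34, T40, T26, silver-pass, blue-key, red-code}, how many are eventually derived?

Holding K27 and C19 grants K32 (Rule 10).
Holding K32 and T22 grants silver-pass (Rule 2).
Holding C19 and silver-pass grants T26 (Rule 9).
Holding K27, T26, and silver-pass grants blue-key (Rule 4).
Holding T26, C19, and blue-key grants red-code (Rule 7).
L34 would need green-pass and K32 (Rule 11), but green-pass is never granted.
T40 would need green-pass and C19 (Rule 3), but green-pass is never granted.
T26: reached.
silver-pass: reached.
blue-key: reached.
red-code: reached.
Reached: T26, silver-pass, blue-key, and red-code — 4 of the 6.

4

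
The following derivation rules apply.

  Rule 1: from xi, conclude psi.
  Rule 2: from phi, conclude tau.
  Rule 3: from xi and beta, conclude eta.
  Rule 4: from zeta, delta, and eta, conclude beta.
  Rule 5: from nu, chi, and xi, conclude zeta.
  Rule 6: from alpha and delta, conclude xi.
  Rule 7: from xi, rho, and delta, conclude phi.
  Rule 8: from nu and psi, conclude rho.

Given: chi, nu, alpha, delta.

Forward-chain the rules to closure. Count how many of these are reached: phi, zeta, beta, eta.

alpha and delta hold, so xi follows (Rule 6).
From nu, chi, and xi, Rule 5 gives zeta.
xi holds, so psi follows (Rule 1).
nu and psi hold, so rho follows (Rule 8).
From xi, rho, and delta, Rule 7 gives phi.
phi: reached.
zeta: reached.
beta would need zeta, delta, and eta (Rule 4), but eta is never established.
eta would need xi and beta (Rule 3), but beta is never established.
Reached: phi and zeta — 2 of the 4.

2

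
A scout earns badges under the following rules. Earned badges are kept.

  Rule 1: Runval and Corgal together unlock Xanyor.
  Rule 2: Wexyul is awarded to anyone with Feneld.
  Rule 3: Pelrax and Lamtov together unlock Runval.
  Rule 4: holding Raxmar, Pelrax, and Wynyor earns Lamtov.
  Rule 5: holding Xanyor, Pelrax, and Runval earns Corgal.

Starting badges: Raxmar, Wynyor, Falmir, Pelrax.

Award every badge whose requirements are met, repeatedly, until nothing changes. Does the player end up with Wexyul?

No

Wexyul would need Feneld (Rule 2), but Feneld is never earned.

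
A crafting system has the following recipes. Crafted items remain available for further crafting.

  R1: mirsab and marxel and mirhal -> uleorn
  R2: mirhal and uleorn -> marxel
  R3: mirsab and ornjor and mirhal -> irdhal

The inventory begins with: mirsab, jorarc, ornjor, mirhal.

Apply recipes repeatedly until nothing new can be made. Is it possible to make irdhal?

Using R3, mirsab, ornjor, and mirhal make irdhal.

Yes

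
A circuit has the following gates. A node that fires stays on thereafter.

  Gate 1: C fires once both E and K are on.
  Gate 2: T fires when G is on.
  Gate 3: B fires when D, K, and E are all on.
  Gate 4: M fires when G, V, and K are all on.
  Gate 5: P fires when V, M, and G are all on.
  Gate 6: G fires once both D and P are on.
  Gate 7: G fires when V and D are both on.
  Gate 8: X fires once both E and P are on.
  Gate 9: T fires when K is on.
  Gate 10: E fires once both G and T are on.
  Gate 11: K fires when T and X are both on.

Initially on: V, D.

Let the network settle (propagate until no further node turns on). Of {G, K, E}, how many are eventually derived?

Gate 7: V and D on → G on.
Gate 2: G on → T on.
G and T are on, so E fires (Gate 10).
G: reached.
K would need T and X (Gate 11), but X never turns on.
E: reached.
Reached: G and E — 2 of the 3.

2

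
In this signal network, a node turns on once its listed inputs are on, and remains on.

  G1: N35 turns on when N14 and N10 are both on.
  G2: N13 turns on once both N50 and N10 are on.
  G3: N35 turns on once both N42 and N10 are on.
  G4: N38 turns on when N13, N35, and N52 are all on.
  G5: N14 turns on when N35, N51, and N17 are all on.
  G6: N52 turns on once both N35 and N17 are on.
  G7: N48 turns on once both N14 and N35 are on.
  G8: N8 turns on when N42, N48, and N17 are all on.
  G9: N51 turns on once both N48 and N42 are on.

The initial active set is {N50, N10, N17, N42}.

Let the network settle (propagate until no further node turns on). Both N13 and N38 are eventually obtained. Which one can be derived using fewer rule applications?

N13

N13: G2: N50 and N10 on → N13 on. [1 rule application]
N38: G3: N42 and N10 on → N35 on. N50 and N10 are on, so N13 turns on (G2). G6: N35 and N17 on → N52 on. N13, N35, and N52 are on, so N38 turns on (G4). [4 rule applications]
N13 needs fewer.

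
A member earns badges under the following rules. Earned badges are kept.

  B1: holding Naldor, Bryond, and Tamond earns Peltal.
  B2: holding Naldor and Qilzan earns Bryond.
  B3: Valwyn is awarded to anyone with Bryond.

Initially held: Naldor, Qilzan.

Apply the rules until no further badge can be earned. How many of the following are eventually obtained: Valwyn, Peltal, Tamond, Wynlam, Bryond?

With Naldor and Qilzan, Bryond is earned (B2).
With Bryond, Valwyn is earned (B3).
Valwyn: reached.
Peltal would need Naldor, Bryond, and Tamond (B1), but Tamond is never earned.
No rule produces Tamond, and it is not given.
No rule produces Wynlam, and it is not given.
Bryond: reached.
Reached: Valwyn and Bryond — 2 of the 5.

2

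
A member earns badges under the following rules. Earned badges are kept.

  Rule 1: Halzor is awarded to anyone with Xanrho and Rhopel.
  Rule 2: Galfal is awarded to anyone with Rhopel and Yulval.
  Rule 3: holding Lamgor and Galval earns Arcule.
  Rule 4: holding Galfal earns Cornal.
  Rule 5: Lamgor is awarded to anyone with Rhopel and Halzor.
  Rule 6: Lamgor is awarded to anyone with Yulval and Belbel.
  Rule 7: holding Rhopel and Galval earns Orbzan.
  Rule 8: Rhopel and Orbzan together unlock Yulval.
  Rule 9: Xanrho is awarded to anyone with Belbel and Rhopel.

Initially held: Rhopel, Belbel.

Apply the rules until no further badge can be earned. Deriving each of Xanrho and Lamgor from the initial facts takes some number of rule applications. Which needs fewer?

Xanrho

Xanrho: With Belbel and Rhopel, Xanrho is earned (Rule 9). [1 rule application]
Lamgor: With Belbel and Rhopel, Xanrho is earned (Rule 9). With Xanrho and Rhopel, Halzor is earned (Rule 1). With Rhopel and Halzor, Lamgor is earned (Rule 5). [3 rule applications]
Xanrho needs fewer.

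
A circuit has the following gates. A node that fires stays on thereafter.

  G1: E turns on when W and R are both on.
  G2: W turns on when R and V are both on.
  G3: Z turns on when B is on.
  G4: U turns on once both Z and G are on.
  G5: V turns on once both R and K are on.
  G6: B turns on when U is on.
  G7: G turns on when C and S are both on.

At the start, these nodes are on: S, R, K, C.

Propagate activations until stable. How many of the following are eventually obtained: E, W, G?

G5: R and K on → V on.
C and S are on, so G turns on (G7).
R and V are on, so W turns on (G2).
W and R are on, so E turns on (G1).
E: reached.
W: reached.
G: reached.
All 3 are reached.

3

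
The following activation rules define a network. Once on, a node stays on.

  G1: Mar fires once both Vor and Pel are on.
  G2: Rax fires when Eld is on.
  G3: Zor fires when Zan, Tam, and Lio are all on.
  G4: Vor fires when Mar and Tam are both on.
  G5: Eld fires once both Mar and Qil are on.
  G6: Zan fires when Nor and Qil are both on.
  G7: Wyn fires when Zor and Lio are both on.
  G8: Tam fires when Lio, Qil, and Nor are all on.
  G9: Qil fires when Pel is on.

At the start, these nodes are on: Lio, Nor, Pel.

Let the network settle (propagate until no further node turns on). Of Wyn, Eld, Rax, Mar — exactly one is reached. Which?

Wyn

Pel is on, so Qil fires (G9).
G6: Nor and Qil on → Zan on.
Lio, Qil, and Nor are on, so Tam fires (G8).
Zan, Tam, and Lio are on, so Zor fires (G3).
G7: Zor and Lio on → Wyn on.
Rax would need Eld (G2), but Eld never turns on. Mar would need Vor and Pel (G1), but Vor never turns on. Eld would need Mar and Qil (G5), but Mar never turns on.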